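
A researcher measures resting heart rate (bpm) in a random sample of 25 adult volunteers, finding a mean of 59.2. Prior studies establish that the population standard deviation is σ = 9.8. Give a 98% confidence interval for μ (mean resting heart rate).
(54.64, 63.76)

z-interval (σ known):
z* = 2.326 for 98% confidence

Margin of error = z* · σ/√n = 2.326 · 9.8/√25 = 4.56

CI: (59.2 - 4.56, 59.2 + 4.56) = (54.64, 63.76)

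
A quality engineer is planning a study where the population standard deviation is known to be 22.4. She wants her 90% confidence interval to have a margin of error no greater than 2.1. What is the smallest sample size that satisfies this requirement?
n ≥ 308

For margin E ≤ 2.1:
n ≥ (z* · σ / E)²
n ≥ (1.645 · 22.4 / 2.1)²
n ≥ 307.89

Minimum n = 308 (rounding up)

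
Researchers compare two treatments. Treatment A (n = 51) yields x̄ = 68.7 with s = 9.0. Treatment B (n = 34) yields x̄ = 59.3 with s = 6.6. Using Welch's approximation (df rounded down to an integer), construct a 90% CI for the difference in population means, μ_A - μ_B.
(6.58, 12.22)

Difference: x̄₁ - x̄₂ = 9.40
SE = √(s₁²/n₁ + s₂²/n₂) = √(9.0²/51 + 6.6²/34) = 1.6939
df = 82.18 → 82 (Welch–Satterthwaite, rounded down)
t* = 1.664

CI: 9.40 ± 1.664 · 1.6939 = 9.40 ± 2.82 = (6.58, 12.22)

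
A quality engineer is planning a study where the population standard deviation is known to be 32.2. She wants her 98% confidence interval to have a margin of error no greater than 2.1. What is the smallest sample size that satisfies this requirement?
n ≥ 1273

For margin E ≤ 2.1:
n ≥ (z* · σ / E)²
n ≥ (2.326 · 32.2 / 2.1)²
n ≥ 1272.02

Minimum n = 1273 (rounding up)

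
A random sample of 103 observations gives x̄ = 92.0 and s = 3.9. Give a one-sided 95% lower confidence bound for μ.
μ ≥ 91.36

Lower bound (one-sided):
t* = 1.660 (one-sided for 95%)
Lower bound = x̄ - t* · s/√n = 92.0 - 1.660 · 3.9/√103 = 91.36

We are 95% confident that μ ≥ 91.36.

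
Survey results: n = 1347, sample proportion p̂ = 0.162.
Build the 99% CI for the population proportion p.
(0.136, 0.188)

Proportion CI:
SE = √(p̂(1-p̂)/n) = √(0.162 · 0.838 / 1347) = 0.01004

z* = 2.576
Margin = z* · SE = 2.576 · 0.01004 = 0.0259

CI: 0.162 ± 0.0259 = (0.136, 0.188)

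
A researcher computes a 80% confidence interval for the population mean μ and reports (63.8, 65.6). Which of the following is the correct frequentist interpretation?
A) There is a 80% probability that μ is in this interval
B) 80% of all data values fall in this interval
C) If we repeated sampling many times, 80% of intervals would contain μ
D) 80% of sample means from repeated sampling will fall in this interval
C

A) Wrong — μ is fixed; the randomness lives in the interval, not in μ.
B) Wrong — a CI is about the parameter μ, not individual data values.
C) Correct — this is the frequentist long-run coverage interpretation.
D) Wrong — coverage applies to intervals containing μ, not to future x̄ values.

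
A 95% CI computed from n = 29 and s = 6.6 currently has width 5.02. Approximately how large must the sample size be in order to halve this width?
n ≈ 116

CI width ∝ 1/√n
To reduce width by factor 2, need √n to grow by 2 → need 2² = 4 times as many samples.

Current: n = 29, width = 5.02
New: n = 116, width ≈ 2.43

Width reduced by factor of 5.02/2.43 = 2.07.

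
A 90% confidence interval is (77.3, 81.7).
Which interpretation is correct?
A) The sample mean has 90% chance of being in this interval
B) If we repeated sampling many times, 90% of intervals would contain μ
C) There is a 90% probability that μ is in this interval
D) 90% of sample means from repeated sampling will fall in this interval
B

A) Wrong — x̄ is observed and sits in the interval by construction.
B) Correct — this is the frequentist long-run coverage interpretation.
C) Wrong — μ is fixed; the randomness lives in the interval, not in μ.
D) Wrong — coverage applies to intervals containing μ, not to future x̄ values.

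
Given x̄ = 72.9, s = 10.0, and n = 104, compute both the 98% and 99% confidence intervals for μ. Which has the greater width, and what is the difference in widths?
99% CI is wider by 0.52

df = 103
98% CI: t* = 2.363, (70.58, 75.22), width = 2 · t* · s/√n = 4.63
99% CI: t* = 2.624, (70.33, 75.47), width = 2 · t* · s/√n = 5.15

The 99% CI is wider by 5.15 - 4.63 = 0.52.
Higher confidence requires a wider interval.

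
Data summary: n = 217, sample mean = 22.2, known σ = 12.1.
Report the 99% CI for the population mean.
(20.08, 24.32)

z-interval (σ known):
z* = 2.576 for 99% confidence

Margin of error = z* · σ/√n = 2.576 · 12.1/√217 = 2.12

CI: (22.2 - 2.12, 22.2 + 2.12) = (20.08, 24.32)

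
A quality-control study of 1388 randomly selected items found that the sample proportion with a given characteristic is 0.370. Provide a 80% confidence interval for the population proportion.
(0.353, 0.387)

Proportion CI:
SE = √(p̂(1-p̂)/n) = √(0.370 · 0.630 / 1388) = 0.01296

z* = 1.282
Margin = z* · SE = 1.282 · 0.01296 = 0.0166

CI: 0.370 ± 0.0166 = (0.353, 0.387)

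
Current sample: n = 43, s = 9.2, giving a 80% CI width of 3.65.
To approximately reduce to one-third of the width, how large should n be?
n ≈ 387

CI width ∝ 1/√n
To reduce width by factor 3, need √n to grow by 3 → need 3² = 9 times as many samples.

Current: n = 43, width = 3.65
New: n = 387, width ≈ 1.20

Width reduced by factor of 3.65/1.20 = 3.04.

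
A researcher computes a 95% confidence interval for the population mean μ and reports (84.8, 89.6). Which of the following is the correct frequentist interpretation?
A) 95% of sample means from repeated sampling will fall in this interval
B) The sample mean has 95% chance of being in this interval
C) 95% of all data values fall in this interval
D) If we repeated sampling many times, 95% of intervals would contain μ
D

A) Wrong — coverage applies to intervals containing μ, not to future x̄ values.
B) Wrong — x̄ is observed and sits in the interval by construction.
C) Wrong — a CI is about the parameter μ, not individual data values.
D) Correct — this is the frequentist long-run coverage interpretation.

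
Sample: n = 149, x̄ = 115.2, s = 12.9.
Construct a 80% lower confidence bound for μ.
μ ≥ 114.31

Lower bound (one-sided):
t* = 0.844 (one-sided for 80%)
Lower bound = x̄ - t* · s/√n = 115.2 - 0.844 · 12.9/√149 = 114.31

We are 80% confident that μ ≥ 114.31.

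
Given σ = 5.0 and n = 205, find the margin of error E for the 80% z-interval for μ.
Margin of error = 0.45

Margin of error = z* · σ/√n
= 1.282 · 5.0/√205
= 1.282 · 5.0/14.3178
= 0.45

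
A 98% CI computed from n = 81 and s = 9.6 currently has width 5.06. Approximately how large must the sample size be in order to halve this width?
n ≈ 324

CI width ∝ 1/√n
To reduce width by factor 2, need √n to grow by 2 → need 2² = 4 times as many samples.

Current: n = 81, width = 5.06
New: n = 324, width ≈ 2.49

Width reduced by factor of 5.06/2.49 = 2.03.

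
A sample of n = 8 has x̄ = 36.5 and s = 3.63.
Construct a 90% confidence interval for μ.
(34.07, 38.93)

t-interval (σ unknown):
df = n - 1 = 7
t* = 1.895 for 90% confidence

Margin of error = t* · s/√n = 1.895 · 3.63/√8 = 2.43

CI: (34.07, 38.93)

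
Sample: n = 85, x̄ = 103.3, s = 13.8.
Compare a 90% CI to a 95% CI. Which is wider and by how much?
95% CI is wider by 0.97

df = 84
90% CI: t* = 1.663, (100.81, 105.79), width = 2 · t* · s/√n = 4.98
95% CI: t* = 1.989, (100.32, 106.28), width = 2 · t* · s/√n = 5.95

The 95% CI is wider by 5.95 - 4.98 = 0.97.
Higher confidence requires a wider interval.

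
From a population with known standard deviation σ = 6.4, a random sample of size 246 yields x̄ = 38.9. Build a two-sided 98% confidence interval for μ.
(37.95, 39.85)

z-interval (σ known):
z* = 2.326 for 98% confidence

Margin of error = z* · σ/√n = 2.326 · 6.4/√246 = 0.95

CI: (38.9 - 0.95, 38.9 + 0.95) = (37.95, 39.85)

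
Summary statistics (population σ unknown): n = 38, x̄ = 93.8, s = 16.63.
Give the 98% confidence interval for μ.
(87.24, 100.36)

t-interval (σ unknown):
df = n - 1 = 37
t* = 2.431 for 98% confidence

Margin of error = t* · s/√n = 2.431 · 16.63/√38 = 6.56

CI: (87.24, 100.36)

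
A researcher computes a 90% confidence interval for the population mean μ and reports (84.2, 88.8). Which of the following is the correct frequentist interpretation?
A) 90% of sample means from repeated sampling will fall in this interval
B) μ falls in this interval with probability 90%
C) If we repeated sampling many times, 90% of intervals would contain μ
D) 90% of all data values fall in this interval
C

A) Wrong — coverage applies to intervals containing μ, not to future x̄ values.
B) Wrong — μ is fixed; the randomness lives in the interval, not in μ.
C) Correct — this is the frequentist long-run coverage interpretation.
D) Wrong — a CI is about the parameter μ, not individual data values.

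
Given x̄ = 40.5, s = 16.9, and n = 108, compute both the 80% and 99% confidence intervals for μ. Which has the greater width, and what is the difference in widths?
99% CI is wider by 4.33

df = 107
80% CI: t* = 1.290, (38.40, 42.60), width = 2 · t* · s/√n = 4.20
99% CI: t* = 2.623, (36.23, 44.77), width = 2 · t* · s/√n = 8.53

The 99% CI is wider by 8.53 - 4.20 = 4.33.
Higher confidence requires a wider interval.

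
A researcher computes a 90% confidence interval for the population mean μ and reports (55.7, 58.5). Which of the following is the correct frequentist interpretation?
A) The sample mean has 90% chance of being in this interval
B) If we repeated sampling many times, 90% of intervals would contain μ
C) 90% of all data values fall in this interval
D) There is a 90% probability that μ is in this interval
B

A) Wrong — x̄ is observed and sits in the interval by construction.
B) Correct — this is the frequentist long-run coverage interpretation.
C) Wrong — a CI is about the parameter μ, not individual data values.
D) Wrong — μ is fixed; the randomness lives in the interval, not in μ.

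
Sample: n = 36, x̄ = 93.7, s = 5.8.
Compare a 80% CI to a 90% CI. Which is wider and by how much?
90% CI is wider by 0.75

df = 35
80% CI: t* = 1.306, (92.44, 94.96), width = 2 · t* · s/√n = 2.52
90% CI: t* = 1.690, (92.07, 95.33), width = 2 · t* · s/√n = 3.27

The 90% CI is wider by 3.27 - 2.52 = 0.75.
Higher confidence requires a wider interval.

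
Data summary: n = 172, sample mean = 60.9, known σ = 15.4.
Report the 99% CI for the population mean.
(57.88, 63.92)

z-interval (σ known):
z* = 2.576 for 99% confidence

Margin of error = z* · σ/√n = 2.576 · 15.4/√172 = 3.02

CI: (60.9 - 3.02, 60.9 + 3.02) = (57.88, 63.92)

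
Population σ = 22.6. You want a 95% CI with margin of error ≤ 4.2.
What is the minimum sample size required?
n ≥ 112

For margin E ≤ 4.2:
n ≥ (z* · σ / E)²
n ≥ (1.960 · 22.6 / 4.2)²
n ≥ 111.23

Minimum n = 112 (rounding up)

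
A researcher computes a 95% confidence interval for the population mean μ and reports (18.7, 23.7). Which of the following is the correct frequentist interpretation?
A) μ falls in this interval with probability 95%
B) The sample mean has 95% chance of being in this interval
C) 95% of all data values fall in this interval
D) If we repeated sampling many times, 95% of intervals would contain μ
D

A) Wrong — μ is fixed; the randomness lives in the interval, not in μ.
B) Wrong — x̄ is observed and sits in the interval by construction.
C) Wrong — a CI is about the parameter μ, not individual data values.
D) Correct — this is the frequentist long-run coverage interpretation.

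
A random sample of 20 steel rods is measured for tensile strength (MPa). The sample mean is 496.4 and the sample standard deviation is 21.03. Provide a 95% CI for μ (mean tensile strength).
(486.56, 506.24)

t-interval (σ unknown):
df = n - 1 = 19
t* = 2.093 for 95% confidence

Margin of error = t* · s/√n = 2.093 · 21.03/√20 = 9.84

CI: (486.56, 506.24)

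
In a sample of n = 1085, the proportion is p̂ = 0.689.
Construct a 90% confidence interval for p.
(0.666, 0.712)

Proportion CI:
SE = √(p̂(1-p̂)/n) = √(0.689 · 0.311 / 1085) = 0.01405

z* = 1.645
Margin = z* · SE = 1.645 · 0.01405 = 0.0231

CI: 0.689 ± 0.0231 = (0.666, 0.712)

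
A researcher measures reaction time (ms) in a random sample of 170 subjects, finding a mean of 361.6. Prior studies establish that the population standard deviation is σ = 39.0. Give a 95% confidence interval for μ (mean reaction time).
(355.74, 367.46)

z-interval (σ known):
z* = 1.960 for 95% confidence

Margin of error = z* · σ/√n = 1.960 · 39.0/√170 = 5.86

CI: (361.6 - 5.86, 361.6 + 5.86) = (355.74, 367.46)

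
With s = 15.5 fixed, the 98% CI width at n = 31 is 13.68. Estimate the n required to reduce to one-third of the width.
n ≈ 279

CI width ∝ 1/√n
To reduce width by factor 3, need √n to grow by 3 → need 3² = 9 times as many samples.

Current: n = 31, width = 13.68
New: n = 279, width ≈ 4.34

Width reduced by factor of 13.68/4.34 = 3.15.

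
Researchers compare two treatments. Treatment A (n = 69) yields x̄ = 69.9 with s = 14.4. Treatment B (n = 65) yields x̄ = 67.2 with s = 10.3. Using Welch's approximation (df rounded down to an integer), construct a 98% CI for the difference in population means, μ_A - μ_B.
(-2.38, 7.78)

Difference: x̄₁ - x̄₂ = 2.70
SE = √(s₁²/n₁ + s₂²/n₂) = √(14.4²/69 + 10.3²/65) = 2.1535
df = 123.28 → 123 (Welch–Satterthwaite, rounded down)
t* = 2.357

CI: 2.70 ± 2.357 · 2.1535 = 2.70 ± 5.08 = (-2.38, 7.78)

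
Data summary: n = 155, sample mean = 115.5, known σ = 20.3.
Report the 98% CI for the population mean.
(111.71, 119.29)

z-interval (σ known):
z* = 2.326 for 98% confidence

Margin of error = z* · σ/√n = 2.326 · 20.3/√155 = 3.79

CI: (115.5 - 3.79, 115.5 + 3.79) = (111.71, 119.29)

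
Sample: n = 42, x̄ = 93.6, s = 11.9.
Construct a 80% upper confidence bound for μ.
μ ≤ 95.16

Upper bound (one-sided):
t* = 0.850 (one-sided for 80%)
Upper bound = x̄ + t* · s/√n = 93.6 + 0.850 · 11.9/√42 = 95.16

We are 80% confident that μ ≤ 95.16.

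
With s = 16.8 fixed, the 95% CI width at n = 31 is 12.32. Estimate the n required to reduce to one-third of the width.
n ≈ 279

CI width ∝ 1/√n
To reduce width by factor 3, need √n to grow by 3 → need 3² = 9 times as many samples.

Current: n = 31, width = 12.32
New: n = 279, width ≈ 3.96

Width reduced by factor of 12.32/3.96 = 3.11.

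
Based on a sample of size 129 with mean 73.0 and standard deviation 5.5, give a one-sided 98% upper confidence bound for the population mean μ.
μ ≤ 74.00

Upper bound (one-sided):
t* = 2.075 (one-sided for 98%)
Upper bound = x̄ + t* · s/√n = 73.0 + 2.075 · 5.5/√129 = 74.00

We are 98% confident that μ ≤ 74.00.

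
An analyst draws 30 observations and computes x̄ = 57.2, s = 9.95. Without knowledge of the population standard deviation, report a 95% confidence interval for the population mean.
(53.49, 60.91)

t-interval (σ unknown):
df = n - 1 = 29
t* = 2.045 for 95% confidence

Margin of error = t* · s/√n = 2.045 · 9.95/√30 = 3.71

CI: (53.49, 60.91)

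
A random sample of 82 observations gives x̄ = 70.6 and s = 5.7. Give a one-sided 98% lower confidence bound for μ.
μ ≥ 69.29

Lower bound (one-sided):
t* = 2.087 (one-sided for 98%)
Lower bound = x̄ - t* · s/√n = 70.6 - 2.087 · 5.7/√82 = 69.29

We are 98% confident that μ ≥ 69.29.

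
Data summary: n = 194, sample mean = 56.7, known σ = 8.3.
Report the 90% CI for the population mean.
(55.72, 57.68)

z-interval (σ known):
z* = 1.645 for 90% confidence

Margin of error = z* · σ/√n = 1.645 · 8.3/√194 = 0.98

CI: (56.7 - 0.98, 56.7 + 0.98) = (55.72, 57.68)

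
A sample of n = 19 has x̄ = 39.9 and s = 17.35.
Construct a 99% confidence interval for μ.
(28.44, 51.36)

t-interval (σ unknown):
df = n - 1 = 18
t* = 2.878 for 99% confidence

Margin of error = t* · s/√n = 2.878 · 17.35/√19 = 11.46

CI: (28.44, 51.36)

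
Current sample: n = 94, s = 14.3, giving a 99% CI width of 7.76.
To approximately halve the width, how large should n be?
n ≈ 376

CI width ∝ 1/√n
To reduce width by factor 2, need √n to grow by 2 → need 2² = 4 times as many samples.

Current: n = 94, width = 7.76
New: n = 376, width ≈ 3.82

Width reduced by factor of 7.76/3.82 = 2.03.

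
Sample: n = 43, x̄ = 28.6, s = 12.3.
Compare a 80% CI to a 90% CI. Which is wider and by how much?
90% CI is wider by 1.43

df = 42
80% CI: t* = 1.302, (26.16, 31.04), width = 2 · t* · s/√n = 4.88
90% CI: t* = 1.682, (25.45, 31.75), width = 2 · t* · s/√n = 6.31

The 90% CI is wider by 6.31 - 4.88 = 1.43.
Higher confidence requires a wider interval.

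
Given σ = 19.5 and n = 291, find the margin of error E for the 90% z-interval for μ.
Margin of error = 1.88

Margin of error = z* · σ/√n
= 1.645 · 19.5/√291
= 1.645 · 19.5/17.0587
= 1.88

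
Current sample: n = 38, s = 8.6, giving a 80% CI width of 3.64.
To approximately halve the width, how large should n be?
n ≈ 152

CI width ∝ 1/√n
To reduce width by factor 2, need √n to grow by 2 → need 2² = 4 times as many samples.

Current: n = 38, width = 3.64
New: n = 152, width ≈ 1.80

Width reduced by factor of 3.64/1.80 = 2.02.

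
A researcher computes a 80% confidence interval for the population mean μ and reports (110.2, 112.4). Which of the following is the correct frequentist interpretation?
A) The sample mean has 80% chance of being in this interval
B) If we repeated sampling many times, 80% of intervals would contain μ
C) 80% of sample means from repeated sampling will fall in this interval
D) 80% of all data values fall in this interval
B

A) Wrong — x̄ is observed and sits in the interval by construction.
B) Correct — this is the frequentist long-run coverage interpretation.
C) Wrong — coverage applies to intervals containing μ, not to future x̄ values.
D) Wrong — a CI is about the parameter μ, not individual data values.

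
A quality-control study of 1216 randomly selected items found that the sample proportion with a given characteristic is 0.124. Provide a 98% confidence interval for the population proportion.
(0.102, 0.146)

Proportion CI:
SE = √(p̂(1-p̂)/n) = √(0.124 · 0.876 / 1216) = 0.00945

z* = 2.326
Margin = z* · SE = 2.326 · 0.00945 = 0.0220

CI: 0.124 ± 0.0220 = (0.102, 0.146)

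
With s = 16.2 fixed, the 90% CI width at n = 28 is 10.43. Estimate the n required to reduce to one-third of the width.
n ≈ 252

CI width ∝ 1/√n
To reduce width by factor 3, need √n to grow by 3 → need 3² = 9 times as many samples.

Current: n = 28, width = 10.43
New: n = 252, width ≈ 3.37

Width reduced by factor of 10.43/3.37 = 3.09.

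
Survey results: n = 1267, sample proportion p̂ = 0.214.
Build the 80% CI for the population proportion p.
(0.199, 0.229)

Proportion CI:
SE = √(p̂(1-p̂)/n) = √(0.214 · 0.786 / 1267) = 0.01152

z* = 1.282
Margin = z* · SE = 1.282 · 0.01152 = 0.0148

CI: 0.214 ± 0.0148 = (0.199, 0.229)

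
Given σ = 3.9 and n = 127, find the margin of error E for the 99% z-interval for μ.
Margin of error = 0.89

Margin of error = z* · σ/√n
= 2.576 · 3.9/√127
= 2.576 · 3.9/11.2694
= 0.89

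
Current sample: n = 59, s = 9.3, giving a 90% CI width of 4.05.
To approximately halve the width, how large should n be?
n ≈ 236

CI width ∝ 1/√n
To reduce width by factor 2, need √n to grow by 2 → need 2² = 4 times as many samples.

Current: n = 59, width = 4.05
New: n = 236, width ≈ 2.00

Width reduced by factor of 4.05/2.00 = 2.02.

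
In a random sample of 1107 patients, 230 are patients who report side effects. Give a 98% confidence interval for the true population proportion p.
(0.179, 0.236)

Proportion CI:
p̂ = 230/1107 = 0.20777
SE = √(p̂(1-p̂)/n) = √(0.20777 · 0.79223 / 1107) = 0.01219

z* = 2.326
Margin = z* · SE = 2.326 · 0.01219 = 0.0284

CI: 0.20777 ± 0.0284 = (0.179, 0.236)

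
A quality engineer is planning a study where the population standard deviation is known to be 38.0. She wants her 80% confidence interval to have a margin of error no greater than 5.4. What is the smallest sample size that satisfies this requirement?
n ≥ 82

For margin E ≤ 5.4:
n ≥ (z* · σ / E)²
n ≥ (1.282 · 38.0 / 5.4)²
n ≥ 81.39

Minimum n = 82 (rounding up)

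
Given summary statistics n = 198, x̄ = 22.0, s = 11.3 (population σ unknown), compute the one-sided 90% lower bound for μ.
μ ≥ 20.97

Lower bound (one-sided):
t* = 1.286 (one-sided for 90%)
Lower bound = x̄ - t* · s/√n = 22.0 - 1.286 · 11.3/√198 = 20.97

We are 90% confident that μ ≥ 20.97.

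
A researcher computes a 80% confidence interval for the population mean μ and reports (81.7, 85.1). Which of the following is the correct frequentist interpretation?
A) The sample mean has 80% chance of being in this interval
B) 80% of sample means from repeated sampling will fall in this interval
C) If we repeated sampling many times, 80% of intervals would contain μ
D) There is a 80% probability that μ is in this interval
C

A) Wrong — x̄ is observed and sits in the interval by construction.
B) Wrong — coverage applies to intervals containing μ, not to future x̄ values.
C) Correct — this is the frequentist long-run coverage interpretation.
D) Wrong — μ is fixed; the randomness lives in the interval, not in μ.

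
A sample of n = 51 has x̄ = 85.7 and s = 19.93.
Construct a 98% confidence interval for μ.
(78.99, 92.41)

t-interval (σ unknown):
df = n - 1 = 50
t* = 2.403 for 98% confidence

Margin of error = t* · s/√n = 2.403 · 19.93/√51 = 6.71

CI: (78.99, 92.41)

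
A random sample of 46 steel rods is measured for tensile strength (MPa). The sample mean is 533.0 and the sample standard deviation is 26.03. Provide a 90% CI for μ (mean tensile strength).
(526.56, 539.44)

t-interval (σ unknown):
df = n - 1 = 45
t* = 1.679 for 90% confidence

Margin of error = t* · s/√n = 1.679 · 26.03/√46 = 6.44

CI: (526.56, 539.44)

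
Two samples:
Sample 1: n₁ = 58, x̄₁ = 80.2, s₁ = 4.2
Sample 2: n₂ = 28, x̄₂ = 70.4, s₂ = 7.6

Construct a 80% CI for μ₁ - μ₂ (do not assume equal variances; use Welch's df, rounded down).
(7.79, 11.81)

Difference: x̄₁ - x̄₂ = 9.80
SE = √(s₁²/n₁ + s₂²/n₂) = √(4.2²/58 + 7.6²/28) = 1.5385
df = 35.19 → 35 (Welch–Satterthwaite, rounded down)
t* = 1.306

CI: 9.80 ± 1.306 · 1.5385 = 9.80 ± 2.01 = (7.79, 11.81)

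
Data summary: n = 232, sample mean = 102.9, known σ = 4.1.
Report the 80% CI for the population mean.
(102.55, 103.25)

z-interval (σ known):
z* = 1.282 for 80% confidence

Margin of error = z* · σ/√n = 1.282 · 4.1/√232 = 0.35

CI: (102.9 - 0.35, 102.9 + 0.35) = (102.55, 103.25)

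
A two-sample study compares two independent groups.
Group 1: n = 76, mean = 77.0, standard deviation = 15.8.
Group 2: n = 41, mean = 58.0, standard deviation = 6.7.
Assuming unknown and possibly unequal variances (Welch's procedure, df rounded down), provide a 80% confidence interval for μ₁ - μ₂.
(16.30, 21.70)

Difference: x̄₁ - x̄₂ = 19.00
SE = √(s₁²/n₁ + s₂²/n₂) = √(15.8²/76 + 6.7²/41) = 2.0928
df = 110.34 → 110 (Welch–Satterthwaite, rounded down)
t* = 1.289

CI: 19.00 ± 1.289 · 2.0928 = 19.00 ± 2.70 = (16.30, 21.70)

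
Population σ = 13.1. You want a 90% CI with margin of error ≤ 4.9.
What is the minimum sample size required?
n ≥ 20

For margin E ≤ 4.9:
n ≥ (z* · σ / E)²
n ≥ (1.645 · 13.1 / 4.9)²
n ≥ 19.34

Minimum n = 20 (rounding up)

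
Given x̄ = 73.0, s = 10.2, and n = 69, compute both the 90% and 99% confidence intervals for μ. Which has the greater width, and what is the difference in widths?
99% CI is wider by 2.41

df = 68
90% CI: t* = 1.668, (70.95, 75.05), width = 2 · t* · s/√n = 4.10
99% CI: t* = 2.650, (69.75, 76.25), width = 2 · t* · s/√n = 6.51

The 99% CI is wider by 6.51 - 4.10 = 2.41.
Higher confidence requires a wider interval.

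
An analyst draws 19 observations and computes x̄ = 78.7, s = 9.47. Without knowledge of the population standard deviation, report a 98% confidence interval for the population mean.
(73.16, 84.24)

t-interval (σ unknown):
df = n - 1 = 18
t* = 2.552 for 98% confidence

Margin of error = t* · s/√n = 2.552 · 9.47/√19 = 5.54

CI: (73.16, 84.24)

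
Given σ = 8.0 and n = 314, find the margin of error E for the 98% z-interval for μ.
Margin of error = 1.05

Margin of error = z* · σ/√n
= 2.326 · 8.0/√314
= 2.326 · 8.0/17.7200
= 1.05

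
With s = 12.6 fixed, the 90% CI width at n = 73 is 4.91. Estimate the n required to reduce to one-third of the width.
n ≈ 657

CI width ∝ 1/√n
To reduce width by factor 3, need √n to grow by 3 → need 3² = 9 times as many samples.

Current: n = 73, width = 4.91
New: n = 657, width ≈ 1.62

Width reduced by factor of 4.91/1.62 = 3.03.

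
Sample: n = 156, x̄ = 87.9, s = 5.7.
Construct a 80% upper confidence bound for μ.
μ ≤ 88.29

Upper bound (one-sided):
t* = 0.844 (one-sided for 80%)
Upper bound = x̄ + t* · s/√n = 87.9 + 0.844 · 5.7/√156 = 88.29

We are 80% confident that μ ≤ 88.29.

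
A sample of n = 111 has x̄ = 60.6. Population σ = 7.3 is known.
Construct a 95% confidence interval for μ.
(59.24, 61.96)

z-interval (σ known):
z* = 1.960 for 95% confidence

Margin of error = z* · σ/√n = 1.960 · 7.3/√111 = 1.36

CI: (60.6 - 1.36, 60.6 + 1.36) = (59.24, 61.96)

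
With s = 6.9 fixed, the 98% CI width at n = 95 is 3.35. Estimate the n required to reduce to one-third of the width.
n ≈ 855

CI width ∝ 1/√n
To reduce width by factor 3, need √n to grow by 3 → need 3² = 9 times as many samples.

Current: n = 95, width = 3.35
New: n = 855, width ≈ 1.10

Width reduced by factor of 3.35/1.10 = 3.05.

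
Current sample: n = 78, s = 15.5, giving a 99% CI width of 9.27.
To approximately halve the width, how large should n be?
n ≈ 312

CI width ∝ 1/√n
To reduce width by factor 2, need √n to grow by 2 → need 2² = 4 times as many samples.

Current: n = 78, width = 9.27
New: n = 312, width ≈ 4.55

Width reduced by factor of 9.27/4.55 = 2.04.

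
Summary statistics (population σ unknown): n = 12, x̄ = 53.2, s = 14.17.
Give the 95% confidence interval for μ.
(44.20, 62.20)

t-interval (σ unknown):
df = n - 1 = 11
t* = 2.201 for 95% confidence

Margin of error = t* · s/√n = 2.201 · 14.17/√12 = 9.00

CI: (44.20, 62.20)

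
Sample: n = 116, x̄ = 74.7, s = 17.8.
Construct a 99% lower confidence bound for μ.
μ ≥ 70.80

Lower bound (one-sided):
t* = 2.359 (one-sided for 99%)
Lower bound = x̄ - t* · s/√n = 74.7 - 2.359 · 17.8/√116 = 70.80

We are 99% confident that μ ≥ 70.80.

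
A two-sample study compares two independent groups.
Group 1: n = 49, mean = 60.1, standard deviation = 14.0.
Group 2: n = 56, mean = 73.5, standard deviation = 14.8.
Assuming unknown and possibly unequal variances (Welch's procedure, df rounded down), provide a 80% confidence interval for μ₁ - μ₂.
(-17.03, -9.77)

Difference: x̄₁ - x̄₂ = -13.40
SE = √(s₁²/n₁ + s₂²/n₂) = √(14.0²/49 + 14.8²/56) = 2.8127
df = 102.36 → 102 (Welch–Satterthwaite, rounded down)
t* = 1.290

CI: -13.40 ± 1.290 · 2.8127 = -13.40 ± 3.63 = (-17.03, -9.77)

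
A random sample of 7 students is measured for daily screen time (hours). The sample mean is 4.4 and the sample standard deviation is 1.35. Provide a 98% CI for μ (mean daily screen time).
(2.80, 6.00)

t-interval (σ unknown):
df = n - 1 = 6
t* = 3.143 for 98% confidence

Margin of error = t* · s/√n = 3.143 · 1.35/√7 = 1.60

CI: (2.80, 6.00)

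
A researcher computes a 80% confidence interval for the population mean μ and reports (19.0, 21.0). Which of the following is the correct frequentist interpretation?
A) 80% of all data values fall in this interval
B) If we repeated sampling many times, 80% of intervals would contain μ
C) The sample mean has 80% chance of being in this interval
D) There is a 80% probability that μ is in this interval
B

A) Wrong — a CI is about the parameter μ, not individual data values.
B) Correct — this is the frequentist long-run coverage interpretation.
C) Wrong — x̄ is observed and sits in the interval by construction.
D) Wrong — μ is fixed; the randomness lives in the interval, not in μ.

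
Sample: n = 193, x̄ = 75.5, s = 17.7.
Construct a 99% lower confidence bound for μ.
μ ≥ 72.51

Lower bound (one-sided):
t* = 2.346 (one-sided for 99%)
Lower bound = x̄ - t* · s/√n = 75.5 - 2.346 · 17.7/√193 = 72.51

We are 99% confident that μ ≥ 72.51.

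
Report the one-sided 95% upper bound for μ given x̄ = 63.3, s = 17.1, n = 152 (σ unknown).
μ ≤ 65.60

Upper bound (one-sided):
t* = 1.655 (one-sided for 95%)
Upper bound = x̄ + t* · s/√n = 63.3 + 1.655 · 17.1/√152 = 65.60

We are 95% confident that μ ≤ 65.60.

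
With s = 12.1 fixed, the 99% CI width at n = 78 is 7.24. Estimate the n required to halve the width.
n ≈ 312

CI width ∝ 1/√n
To reduce width by factor 2, need √n to grow by 2 → need 2² = 4 times as many samples.

Current: n = 78, width = 7.24
New: n = 312, width ≈ 3.55

Width reduced by factor of 7.24/3.55 = 2.04.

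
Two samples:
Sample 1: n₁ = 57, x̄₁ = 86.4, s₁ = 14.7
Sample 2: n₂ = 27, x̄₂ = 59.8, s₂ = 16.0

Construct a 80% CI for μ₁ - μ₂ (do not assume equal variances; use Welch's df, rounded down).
(21.86, 31.34)

Difference: x̄₁ - x̄₂ = 26.60
SE = √(s₁²/n₁ + s₂²/n₂) = √(14.7²/57 + 16.0²/27) = 3.6431
df = 47.43 → 47 (Welch–Satterthwaite, rounded down)
t* = 1.300

CI: 26.60 ± 1.300 · 3.6431 = 26.60 ± 4.74 = (21.86, 31.34)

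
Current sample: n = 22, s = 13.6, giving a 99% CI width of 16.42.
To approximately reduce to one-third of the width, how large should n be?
n ≈ 198

CI width ∝ 1/√n
To reduce width by factor 3, need √n to grow by 3 → need 3² = 9 times as many samples.

Current: n = 22, width = 16.42
New: n = 198, width ≈ 5.03

Width reduced by factor of 16.42/5.03 = 3.26.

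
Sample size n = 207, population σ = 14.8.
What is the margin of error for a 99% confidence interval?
Margin of error = 2.65

Margin of error = z* · σ/√n
= 2.576 · 14.8/√207
= 2.576 · 14.8/14.3875
= 2.65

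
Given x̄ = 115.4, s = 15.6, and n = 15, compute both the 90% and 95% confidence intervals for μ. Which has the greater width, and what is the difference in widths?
95% CI is wider by 3.09

df = 14
90% CI: t* = 1.761, (108.31, 122.49), width = 2 · t* · s/√n = 14.19
95% CI: t* = 2.145, (106.76, 124.04), width = 2 · t* · s/√n = 17.28

The 95% CI is wider by 17.28 - 14.19 = 3.09.
Higher confidence requires a wider interval.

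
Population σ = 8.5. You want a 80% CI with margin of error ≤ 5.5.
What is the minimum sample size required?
n ≥ 4

For margin E ≤ 5.5:
n ≥ (z* · σ / E)²
n ≥ (1.282 · 8.5 / 5.5)²
n ≥ 3.93

Minimum n = 4 (rounding up)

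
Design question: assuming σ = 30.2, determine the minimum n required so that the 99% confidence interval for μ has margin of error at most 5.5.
n ≥ 201

For margin E ≤ 5.5:
n ≥ (z* · σ / E)²
n ≥ (2.576 · 30.2 / 5.5)²
n ≥ 200.07

Minimum n = 201 (rounding up)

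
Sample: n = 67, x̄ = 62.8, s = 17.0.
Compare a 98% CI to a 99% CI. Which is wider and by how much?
99% CI is wider by 1.12

df = 66
98% CI: t* = 2.384, (57.85, 67.75), width = 2 · t* · s/√n = 9.90
99% CI: t* = 2.652, (57.29, 68.31), width = 2 · t* · s/√n = 11.02

The 99% CI is wider by 11.02 - 9.90 = 1.12.
Higher confidence requires a wider interval.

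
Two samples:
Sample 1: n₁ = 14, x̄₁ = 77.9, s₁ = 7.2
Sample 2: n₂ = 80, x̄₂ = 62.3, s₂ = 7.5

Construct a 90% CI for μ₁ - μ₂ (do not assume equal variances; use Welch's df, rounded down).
(11.96, 19.24)

Difference: x̄₁ - x̄₂ = 15.60
SE = √(s₁²/n₁ + s₂²/n₂) = √(7.2²/14 + 7.5²/80) = 2.0990
df = 18.30 → 18 (Welch–Satterthwaite, rounded down)
t* = 1.734

CI: 15.60 ± 1.734 · 2.0990 = 15.60 ± 3.64 = (11.96, 19.24)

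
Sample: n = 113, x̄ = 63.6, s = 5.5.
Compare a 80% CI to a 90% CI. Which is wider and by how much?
90% CI is wider by 0.39

df = 112
80% CI: t* = 1.289, (62.93, 64.27), width = 2 · t* · s/√n = 1.33
90% CI: t* = 1.659, (62.74, 64.46), width = 2 · t* · s/√n = 1.72

The 90% CI is wider by 1.72 - 1.33 = 0.39.
Higher confidence requires a wider interval.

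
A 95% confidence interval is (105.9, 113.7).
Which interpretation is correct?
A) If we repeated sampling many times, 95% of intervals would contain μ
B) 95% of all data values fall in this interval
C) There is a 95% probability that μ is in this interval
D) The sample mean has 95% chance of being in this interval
A

A) Correct — this is the frequentist long-run coverage interpretation.
B) Wrong — a CI is about the parameter μ, not individual data values.
C) Wrong — μ is fixed; the randomness lives in the interval, not in μ.
D) Wrong — x̄ is observed and sits in the interval by construction.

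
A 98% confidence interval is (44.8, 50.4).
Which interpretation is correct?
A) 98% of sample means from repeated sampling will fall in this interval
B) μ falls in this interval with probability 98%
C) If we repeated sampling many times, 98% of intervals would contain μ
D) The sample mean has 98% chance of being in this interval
C

A) Wrong — coverage applies to intervals containing μ, not to future x̄ values.
B) Wrong — μ is fixed; the randomness lives in the interval, not in μ.
C) Correct — this is the frequentist long-run coverage interpretation.
D) Wrong — x̄ is observed and sits in the interval by construction.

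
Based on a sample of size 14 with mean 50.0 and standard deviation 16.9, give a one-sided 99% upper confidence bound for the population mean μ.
μ ≤ 61.97

Upper bound (one-sided):
t* = 2.650 (one-sided for 99%)
Upper bound = x̄ + t* · s/√n = 50.0 + 2.650 · 16.9/√14 = 61.97

We are 99% confident that μ ≤ 61.97.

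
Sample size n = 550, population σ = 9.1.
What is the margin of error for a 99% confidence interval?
Margin of error = 1.00

Margin of error = z* · σ/√n
= 2.576 · 9.1/√550
= 2.576 · 9.1/23.4521
= 1.00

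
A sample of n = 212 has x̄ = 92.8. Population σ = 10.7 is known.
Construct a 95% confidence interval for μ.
(91.36, 94.24)

z-interval (σ known):
z* = 1.960 for 95% confidence

Margin of error = z* · σ/√n = 1.960 · 10.7/√212 = 1.44

CI: (92.8 - 1.44, 92.8 + 1.44) = (91.36, 94.24)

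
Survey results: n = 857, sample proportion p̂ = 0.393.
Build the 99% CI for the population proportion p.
(0.350, 0.436)

Proportion CI:
SE = √(p̂(1-p̂)/n) = √(0.393 · 0.607 / 857) = 0.01668

z* = 2.576
Margin = z* · SE = 2.576 · 0.01668 = 0.0430

CI: 0.393 ± 0.0430 = (0.350, 0.436)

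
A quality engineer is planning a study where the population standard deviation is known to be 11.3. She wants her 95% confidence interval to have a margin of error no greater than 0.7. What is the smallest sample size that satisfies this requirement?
n ≥ 1002

For margin E ≤ 0.7:
n ≥ (z* · σ / E)²
n ≥ (1.960 · 11.3 / 0.7)²
n ≥ 1001.09

Minimum n = 1002 (rounding up)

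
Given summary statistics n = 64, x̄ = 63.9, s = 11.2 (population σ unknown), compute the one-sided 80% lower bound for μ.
μ ≥ 62.71

Lower bound (one-sided):
t* = 0.847 (one-sided for 80%)
Lower bound = x̄ - t* · s/√n = 63.9 - 0.847 · 11.2/√64 = 62.71

We are 80% confident that μ ≥ 62.71.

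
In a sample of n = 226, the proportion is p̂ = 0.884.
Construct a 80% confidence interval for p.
(0.857, 0.911)

Proportion CI:
SE = √(p̂(1-p̂)/n) = √(0.884 · 0.116 / 226) = 0.02130

z* = 1.282
Margin = z* · SE = 1.282 · 0.02130 = 0.0273

CI: 0.884 ± 0.0273 = (0.857, 0.911)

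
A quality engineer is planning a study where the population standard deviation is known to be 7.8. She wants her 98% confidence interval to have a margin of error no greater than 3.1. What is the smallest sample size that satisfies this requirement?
n ≥ 35

For margin E ≤ 3.1:
n ≥ (z* · σ / E)²
n ≥ (2.326 · 7.8 / 3.1)²
n ≥ 34.25

Minimum n = 35 (rounding up)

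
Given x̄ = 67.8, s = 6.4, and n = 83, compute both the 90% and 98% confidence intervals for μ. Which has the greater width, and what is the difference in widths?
98% CI is wider by 0.99

df = 82
90% CI: t* = 1.664, (66.63, 68.97), width = 2 · t* · s/√n = 2.34
98% CI: t* = 2.373, (66.13, 69.47), width = 2 · t* · s/√n = 3.33

The 98% CI is wider by 3.33 - 2.34 = 0.99.
Higher confidence requires a wider interval.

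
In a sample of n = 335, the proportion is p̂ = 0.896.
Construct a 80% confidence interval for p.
(0.875, 0.917)

Proportion CI:
SE = √(p̂(1-p̂)/n) = √(0.896 · 0.104 / 335) = 0.01668

z* = 1.282
Margin = z* · SE = 1.282 · 0.01668 = 0.0214

CI: 0.896 ± 0.0214 = (0.875, 0.917)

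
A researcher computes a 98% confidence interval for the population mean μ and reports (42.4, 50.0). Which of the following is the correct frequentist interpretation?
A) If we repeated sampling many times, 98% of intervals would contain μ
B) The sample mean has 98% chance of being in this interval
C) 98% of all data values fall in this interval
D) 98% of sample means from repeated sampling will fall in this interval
A

A) Correct — this is the frequentist long-run coverage interpretation.
B) Wrong — x̄ is observed and sits in the interval by construction.
C) Wrong — a CI is about the parameter μ, not individual data values.
D) Wrong — coverage applies to intervals containing μ, not to future x̄ values.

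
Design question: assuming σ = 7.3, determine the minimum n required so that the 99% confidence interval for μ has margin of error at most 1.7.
n ≥ 123

For margin E ≤ 1.7:
n ≥ (z* · σ / E)²
n ≥ (2.576 · 7.3 / 1.7)²
n ≥ 122.36

Minimum n = 123 (rounding up)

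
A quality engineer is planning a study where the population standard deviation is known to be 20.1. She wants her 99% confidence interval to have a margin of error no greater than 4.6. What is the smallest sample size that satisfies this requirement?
n ≥ 127

For margin E ≤ 4.6:
n ≥ (z* · σ / E)²
n ≥ (2.576 · 20.1 / 4.6)²
n ≥ 126.70

Minimum n = 127 (rounding up)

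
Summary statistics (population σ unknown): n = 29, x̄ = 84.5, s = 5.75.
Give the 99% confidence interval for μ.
(81.55, 87.45)

t-interval (σ unknown):
df = n - 1 = 28
t* = 2.763 for 99% confidence

Margin of error = t* · s/√n = 2.763 · 5.75/√29 = 2.95

CI: (81.55, 87.45)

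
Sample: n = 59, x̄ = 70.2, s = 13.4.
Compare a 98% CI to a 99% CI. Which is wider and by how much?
99% CI is wider by 0.94

df = 58
98% CI: t* = 2.392, (66.03, 74.37), width = 2 · t* · s/√n = 8.35
99% CI: t* = 2.663, (65.55, 74.85), width = 2 · t* · s/√n = 9.29

The 99% CI is wider by 9.29 - 8.35 = 0.94.
Higher confidence requires a wider interval.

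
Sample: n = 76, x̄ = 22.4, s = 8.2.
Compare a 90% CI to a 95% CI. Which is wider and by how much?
95% CI is wider by 0.62

df = 75
90% CI: t* = 1.665, (20.83, 23.97), width = 2 · t* · s/√n = 3.13
95% CI: t* = 1.992, (20.53, 24.27), width = 2 · t* · s/√n = 3.75

The 95% CI is wider by 3.75 - 3.13 = 0.62.
Higher confidence requires a wider interval.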